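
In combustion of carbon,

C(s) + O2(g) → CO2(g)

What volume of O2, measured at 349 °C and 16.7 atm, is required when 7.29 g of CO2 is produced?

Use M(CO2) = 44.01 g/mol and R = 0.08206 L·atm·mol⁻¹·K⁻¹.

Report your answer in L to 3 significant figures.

n(CO2) = 7.290 / 44.01 = 0.1656 mol
n(O2) = (1/1) × 0.1656 = 0.1656 mol
V = nRT/P = 0.1656 × 0.08206 × 622.15 / 16.7 = 0.5063 L

0.506 L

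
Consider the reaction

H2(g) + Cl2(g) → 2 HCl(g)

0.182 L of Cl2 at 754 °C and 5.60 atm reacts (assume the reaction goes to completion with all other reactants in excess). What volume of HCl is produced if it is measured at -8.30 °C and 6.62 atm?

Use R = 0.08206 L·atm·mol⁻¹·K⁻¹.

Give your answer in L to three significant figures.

0.0794 L

n(Cl2) = PV/RT = (5.60 × 0.182) / (0.08206 × 1027.15) = 0.01209 mol
n(HCl) = (2/1) × 0.01209 = 0.02418 mol
V = nRT/P = 0.02418 × 0.08206 × 264.85 / 6.62 = 0.07938 L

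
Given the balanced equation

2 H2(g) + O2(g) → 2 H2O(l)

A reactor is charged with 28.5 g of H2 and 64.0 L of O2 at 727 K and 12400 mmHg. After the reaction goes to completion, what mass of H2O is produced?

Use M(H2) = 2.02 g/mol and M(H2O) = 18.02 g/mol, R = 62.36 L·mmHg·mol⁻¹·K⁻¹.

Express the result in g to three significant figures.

254 g

n(H2) = 28.5 / 2.02 = 14.11 mol
n(O2) = PV/RT = (12400 × 64.0) / (62.36 × 727) = 17.50 mol
For 14.11 mol H2, stoichiometry requires (1/2) × 14.11 = 7.055 mol O2; 17.50 mol is available, so H2 is limiting.
n(H2O) = (2/2) × 14.11 = 14.11 mol
m(H2O) = 14.11 × 18.02 = 254.3 g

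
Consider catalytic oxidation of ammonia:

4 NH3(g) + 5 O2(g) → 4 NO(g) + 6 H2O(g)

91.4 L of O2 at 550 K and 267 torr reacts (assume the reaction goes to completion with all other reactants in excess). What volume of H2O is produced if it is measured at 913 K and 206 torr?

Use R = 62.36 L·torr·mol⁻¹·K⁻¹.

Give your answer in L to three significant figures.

236 L

n(O2) = PV/RT = (267 × 91.4) / (62.36 × 550) = 0.7115 mol
n(H2O) = (6/5) × 0.7115 = 0.8538 mol
V = nRT/P = 0.8538 × 62.36 × 913 / 206 = 236.0 L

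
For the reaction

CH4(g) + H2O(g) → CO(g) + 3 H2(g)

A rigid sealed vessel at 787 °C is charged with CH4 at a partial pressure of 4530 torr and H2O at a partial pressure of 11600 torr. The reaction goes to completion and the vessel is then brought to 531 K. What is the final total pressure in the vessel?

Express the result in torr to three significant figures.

12600 torr

At constant V, partial pressures at 787 °C are proportional to moles, so apply stoichiometry directly to pressures.
P(H2O) required for 4530 torr of CH4 = (1/1) × 4530 = 4530 torr; available 11600 torr, so CH4 is limiting.
P(H2O) remaining = 11600 − (1/1) × 4530 = 7070 torr
P(gaseous products) = (1+3)/1 × 4530 = 18120 torr
P_total at 787 °C = 7070 + 18120 = 25190 torr
Scaling to 531 K: P = 25190 × 531/1060.15 = 12620 torr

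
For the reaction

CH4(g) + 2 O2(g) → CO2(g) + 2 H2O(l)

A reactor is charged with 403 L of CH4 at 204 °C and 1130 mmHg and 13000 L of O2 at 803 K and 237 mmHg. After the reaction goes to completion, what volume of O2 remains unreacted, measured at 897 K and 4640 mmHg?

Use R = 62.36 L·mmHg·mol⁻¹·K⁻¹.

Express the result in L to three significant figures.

373 L

n(CH4) = PV/RT = (1130 × 403) / (62.36 × 477.15) = 15.30 mol
n(O2) = PV/RT = (237 × 13000) / (62.36 × 803) = 61.53 mol
For 15.30 mol CH4, stoichiometry requires (2/1) × 15.30 = 30.60 mol O2; 61.53 mol is available, so CH4 is limiting.
n(O2) consumed = (2/1) × 15.30 = 30.60 mol; remaining = 61.53 − 30.60 = 30.93 mol
V(O2) = nRT/P = 30.93 × 62.36 × 897 / 4640 = 372.9 L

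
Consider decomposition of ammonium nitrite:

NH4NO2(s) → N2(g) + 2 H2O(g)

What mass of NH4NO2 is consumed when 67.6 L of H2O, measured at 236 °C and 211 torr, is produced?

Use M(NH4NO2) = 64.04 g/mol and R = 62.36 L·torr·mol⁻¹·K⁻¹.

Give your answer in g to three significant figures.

14.4 g

n(H2O) = PV/RT = (211 × 67.6) / (62.36 × 509.15) = 0.4492 mol
n(NH4NO2) = (1/2) × 0.4492 = 0.2246 mol
m(NH4NO2) = 0.2246 × 64.04 = 14.38 g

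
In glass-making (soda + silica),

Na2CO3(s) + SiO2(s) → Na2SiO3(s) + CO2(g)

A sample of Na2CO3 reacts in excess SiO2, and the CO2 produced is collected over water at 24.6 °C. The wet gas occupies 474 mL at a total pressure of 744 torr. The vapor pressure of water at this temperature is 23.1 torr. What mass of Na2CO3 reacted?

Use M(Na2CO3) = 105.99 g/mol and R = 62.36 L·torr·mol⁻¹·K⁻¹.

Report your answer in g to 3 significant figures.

1.95 g

P(CO2) = 744 − 23.1 = 720.9 torr
n(CO2) = PV/RT = (720.9 × 0.4740) / (62.36 × 297.75) = 0.01840 mol
n(Na2CO3) = (1/1) × 0.01840 = 0.01840 mol
m(Na2CO3) = 0.01840 × 105.99 = 1.950 g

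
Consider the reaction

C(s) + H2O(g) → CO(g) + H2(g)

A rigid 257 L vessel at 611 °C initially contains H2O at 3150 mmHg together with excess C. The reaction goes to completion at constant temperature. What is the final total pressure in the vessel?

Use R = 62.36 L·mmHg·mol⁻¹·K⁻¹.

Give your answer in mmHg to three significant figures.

At constant T and V, P ∝ n(gas): 1 mol gas → 2 mol gas.
P_final = (2/1) × 3150 = 6300 mmHg

6300 mmHg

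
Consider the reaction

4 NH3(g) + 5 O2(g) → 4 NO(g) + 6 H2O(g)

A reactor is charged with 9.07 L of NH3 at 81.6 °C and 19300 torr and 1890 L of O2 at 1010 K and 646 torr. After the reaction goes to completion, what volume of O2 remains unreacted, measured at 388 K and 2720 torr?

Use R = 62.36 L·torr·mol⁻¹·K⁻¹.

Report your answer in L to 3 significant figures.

n(NH3) = PV/RT = (19300 × 9.07) / (62.36 × 354.75) = 7.913 mol
n(O2) = PV/RT = (646 × 1890) / (62.36 × 1010) = 19.39 mol
For 7.913 mol NH3, stoichiometry requires (5/4) × 7.913 = 9.891 mol O2; 19.39 mol is available, so NH3 is limiting.
n(O2) consumed = (5/4) × 7.913 = 9.891 mol; remaining = 19.39 − 9.891 = 9.499 mol
V(O2) = nRT/P = 9.499 × 62.36 × 388 / 2720 = 84.50 L

84.5 L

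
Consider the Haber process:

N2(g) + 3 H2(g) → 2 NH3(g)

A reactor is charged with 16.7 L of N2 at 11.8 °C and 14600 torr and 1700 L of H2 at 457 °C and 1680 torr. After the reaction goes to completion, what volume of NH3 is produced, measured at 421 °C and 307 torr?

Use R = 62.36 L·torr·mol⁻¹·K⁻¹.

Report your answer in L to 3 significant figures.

n(N2) = PV/RT = (14600 × 16.7) / (62.36 × 284.95) = 13.72 mol
n(H2) = PV/RT = (1680 × 1700) / (62.36 × 730.15) = 62.72 mol
For 13.72 mol N2, stoichiometry requires (3/1) × 13.72 = 41.16 mol H2; 62.72 mol is available, so N2 is limiting.
n(NH3) = (2/1) × 13.72 = 27.44 mol
V(NH3) = nRT/P = 27.44 × 62.36 × 694.15 / 307 = 3869 L

3870 L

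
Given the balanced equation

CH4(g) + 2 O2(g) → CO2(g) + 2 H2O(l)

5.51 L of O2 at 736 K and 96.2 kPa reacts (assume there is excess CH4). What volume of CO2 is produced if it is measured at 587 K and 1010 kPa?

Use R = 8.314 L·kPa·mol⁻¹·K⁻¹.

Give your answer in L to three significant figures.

n(O2) = PV/RT = (96.2 × 5.51) / (8.314 × 736) = 0.08662 mol
n(CO2) = (1/2) × 0.08662 = 0.04331 mol
V = nRT/P = 0.04331 × 8.314 × 587 / 1010 = 0.2093 L

0.209 L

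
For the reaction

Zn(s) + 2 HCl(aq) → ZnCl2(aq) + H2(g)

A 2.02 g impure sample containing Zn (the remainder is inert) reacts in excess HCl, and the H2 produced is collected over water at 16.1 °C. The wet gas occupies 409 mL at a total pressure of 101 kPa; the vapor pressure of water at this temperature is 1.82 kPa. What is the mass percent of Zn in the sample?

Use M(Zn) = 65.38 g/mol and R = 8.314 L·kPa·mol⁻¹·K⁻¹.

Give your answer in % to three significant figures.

P(H2) = 101 − 1.82 = 99.18 kPa
n(H2) = PV/RT = (99.18 × 0.4090) / (8.314 × 289.25) = 0.01687 mol
n(Zn) = (1/1) × 0.01687 = 0.01687 mol
m(Zn) = 0.01687 × 65.38 = 1.103 g
%Zn = 1.103 / 2.02 × 100 = 54.60%

54.6 %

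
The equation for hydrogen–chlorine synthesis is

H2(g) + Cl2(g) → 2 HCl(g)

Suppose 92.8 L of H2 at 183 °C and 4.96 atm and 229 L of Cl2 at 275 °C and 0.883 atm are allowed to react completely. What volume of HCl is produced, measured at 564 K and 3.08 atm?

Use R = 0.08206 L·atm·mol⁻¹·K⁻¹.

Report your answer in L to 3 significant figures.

135 L

n(H2) = PV/RT = (4.96 × 92.8) / (0.08206 × 456.15) = 12.30 mol
n(Cl2) = PV/RT = (0.883 × 229) / (0.08206 × 548.15) = 4.495 mol
For 12.30 mol H2, stoichiometry requires (1/1) × 12.30 = 12.30 mol Cl2; 4.495 mol is available, so Cl2 is limiting.
n(HCl) = (2/1) × 4.495 = 8.990 mol
V(HCl) = nRT/P = 8.990 × 0.08206 × 564 / 3.08 = 135.1 L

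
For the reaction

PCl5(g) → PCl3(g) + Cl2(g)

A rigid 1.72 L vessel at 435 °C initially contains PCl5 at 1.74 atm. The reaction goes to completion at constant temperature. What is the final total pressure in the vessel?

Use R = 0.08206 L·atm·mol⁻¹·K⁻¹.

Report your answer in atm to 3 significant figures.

3.48 atm

Since T and V are fixed, P_final/P_initial = n_final/n_initial = 2/1.
P_final = (2/1) × 1.74 = 3.480 atm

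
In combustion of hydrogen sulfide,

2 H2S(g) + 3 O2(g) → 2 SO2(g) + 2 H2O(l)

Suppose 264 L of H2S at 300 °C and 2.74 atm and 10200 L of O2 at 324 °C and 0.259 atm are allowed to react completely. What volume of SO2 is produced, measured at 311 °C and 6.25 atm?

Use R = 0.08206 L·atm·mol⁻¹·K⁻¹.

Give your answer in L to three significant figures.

n(H2S) = PV/RT = (2.74 × 264) / (0.08206 × 573.15) = 15.38 mol
n(O2) = PV/RT = (0.259 × 10200) / (0.08206 × 597.15) = 53.91 mol
For 15.38 mol H2S, stoichiometry requires (3/2) × 15.38 = 23.07 mol O2; 53.91 mol is available, so H2S is limiting.
n(SO2) = (2/2) × 15.38 = 15.38 mol
V(SO2) = nRT/P = 15.38 × 0.08206 × 584.15 / 6.25 = 118.0 L

118 L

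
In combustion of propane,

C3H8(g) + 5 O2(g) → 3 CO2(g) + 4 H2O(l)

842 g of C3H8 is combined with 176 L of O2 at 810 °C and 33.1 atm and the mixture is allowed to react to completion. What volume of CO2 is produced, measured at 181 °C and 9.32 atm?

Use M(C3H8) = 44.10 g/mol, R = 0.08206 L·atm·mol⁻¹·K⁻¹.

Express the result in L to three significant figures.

157 L

n(C3H8) = 842 / 44.10 = 19.09 mol
n(O2) = PV/RT = (33.1 × 176) / (0.08206 × 1083.15) = 65.54 mol
For 19.09 mol C3H8, stoichiometry requires (5/1) × 19.09 = 95.45 mol O2; 65.54 mol is available, so O2 is limiting.
n(CO2) = (3/5) × 65.54 = 39.32 mol
V(CO2) = nRT/P = 39.32 × 0.08206 × 454.15 / 9.32 = 157.2 L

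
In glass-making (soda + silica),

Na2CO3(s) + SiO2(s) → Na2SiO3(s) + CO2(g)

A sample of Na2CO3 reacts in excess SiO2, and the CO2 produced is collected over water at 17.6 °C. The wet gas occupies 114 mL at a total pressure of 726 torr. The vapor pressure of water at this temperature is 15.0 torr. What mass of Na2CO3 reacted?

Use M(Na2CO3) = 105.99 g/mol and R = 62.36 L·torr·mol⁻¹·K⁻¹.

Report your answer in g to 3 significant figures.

P(CO2) = 726 − 15.0 = 711.0 torr
n(CO2) = PV/RT = (711.0 × 0.1140) / (62.36 × 290.75) = 0.004470 mol
n(Na2CO3) = (1/1) × 0.004470 = 0.004470 mol
m(Na2CO3) = 0.004470 × 105.99 = 0.4738 g

0.474 g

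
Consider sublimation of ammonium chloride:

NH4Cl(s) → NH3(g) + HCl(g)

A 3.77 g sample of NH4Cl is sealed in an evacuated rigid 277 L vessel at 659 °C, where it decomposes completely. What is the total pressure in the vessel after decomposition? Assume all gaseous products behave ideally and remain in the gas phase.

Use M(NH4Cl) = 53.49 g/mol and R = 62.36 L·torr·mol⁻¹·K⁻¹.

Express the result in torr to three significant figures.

29.6 torr

n(NH4Cl) = 3.77 / 53.49 = 0.07048 mol
n(gas produced) = (2/1) × 0.07048 = 0.1410 mol
P = nRT/V = 0.1410 × 62.36 × 932.15 / 277 = 29.59 torr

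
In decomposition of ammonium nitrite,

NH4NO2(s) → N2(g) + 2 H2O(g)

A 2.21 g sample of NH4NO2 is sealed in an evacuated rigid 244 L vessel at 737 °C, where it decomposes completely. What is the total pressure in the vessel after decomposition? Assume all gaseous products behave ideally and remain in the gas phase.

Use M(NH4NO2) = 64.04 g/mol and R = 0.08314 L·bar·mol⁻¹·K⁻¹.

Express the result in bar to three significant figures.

0.0356 bar

n(NH4NO2) = 2.21 / 64.04 = 0.03451 mol
n(gas produced) = (3/1) × 0.03451 = 0.1035 mol
P = nRT/V = 0.1035 × 0.08314 × 1010.15 / 244 = 0.03562 bar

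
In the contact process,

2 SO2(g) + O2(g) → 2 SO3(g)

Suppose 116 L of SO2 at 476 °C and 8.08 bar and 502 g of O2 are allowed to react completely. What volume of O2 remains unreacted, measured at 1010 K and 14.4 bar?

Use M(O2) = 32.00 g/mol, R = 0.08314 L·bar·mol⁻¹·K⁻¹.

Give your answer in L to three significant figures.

47.6 L

n(SO2) = PV/RT = (8.08 × 116) / (0.08314 × 749.15) = 15.05 mol
n(O2) = 502 / 32.00 = 15.69 mol
For 15.05 mol SO2, stoichiometry requires (1/2) × 15.05 = 7.525 mol O2; 15.69 mol is available, so SO2 is limiting.
n(O2) consumed = (1/2) × 15.05 = 7.525 mol; remaining = 15.69 − 7.525 = 8.165 mol
V(O2) = nRT/P = 8.165 × 0.08314 × 1010 / 14.4 = 47.61 L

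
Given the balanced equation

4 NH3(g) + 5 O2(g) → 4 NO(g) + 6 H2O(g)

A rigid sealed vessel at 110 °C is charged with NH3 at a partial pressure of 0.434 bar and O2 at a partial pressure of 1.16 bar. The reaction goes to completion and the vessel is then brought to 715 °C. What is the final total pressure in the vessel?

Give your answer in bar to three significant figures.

4.39 bar

At constant V, partial pressures at 110 °C are proportional to moles, so apply stoichiometry directly to pressures.
P(O2) required for 0.434 bar of NH3 = (5/4) × 0.434 = 0.5425 bar; available 1.16 bar, so NH3 is limiting.
P(O2) remaining = 1.16 − (5/4) × 0.434 = 0.6175 bar
P(gaseous products) = (4+6)/4 × 0.434 = 1.085 bar
P_total at 110 °C = 0.6175 + 1.085 = 1.703 bar
Scaling to 715 °C: P = 1.703 × 988.15/383.15 = 4.392 bar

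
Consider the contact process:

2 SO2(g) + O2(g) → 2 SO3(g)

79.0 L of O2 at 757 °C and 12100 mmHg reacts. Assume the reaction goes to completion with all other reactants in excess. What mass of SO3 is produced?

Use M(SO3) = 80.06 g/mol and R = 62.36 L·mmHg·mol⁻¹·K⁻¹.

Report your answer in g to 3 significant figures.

2380 g

n(O2) = PV/RT = (12100 × 79.0) / (62.36 × 1030.15) = 14.88 mol
n(SO3) = (2/1) × 14.88 = 29.76 mol
m(SO3) = 29.76 × 80.06 = 2383 g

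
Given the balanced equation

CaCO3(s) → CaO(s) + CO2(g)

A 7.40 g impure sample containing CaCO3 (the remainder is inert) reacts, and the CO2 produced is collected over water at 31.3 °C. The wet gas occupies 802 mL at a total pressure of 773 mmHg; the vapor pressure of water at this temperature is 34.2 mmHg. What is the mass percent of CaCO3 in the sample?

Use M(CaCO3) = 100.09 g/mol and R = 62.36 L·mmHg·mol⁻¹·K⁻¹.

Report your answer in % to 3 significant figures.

P(CO2) = 773 − 34.2 = 738.8 mmHg
n(CO2) = PV/RT = (738.8 × 0.8020) / (62.36 × 304.45) = 0.03121 mol
n(CaCO3) = (1/1) × 0.03121 = 0.03121 mol
m(CaCO3) = 0.03121 × 100.09 = 3.124 g
%CaCO3 = 3.124 / 7.40 × 100 = 42.22%

42.2 %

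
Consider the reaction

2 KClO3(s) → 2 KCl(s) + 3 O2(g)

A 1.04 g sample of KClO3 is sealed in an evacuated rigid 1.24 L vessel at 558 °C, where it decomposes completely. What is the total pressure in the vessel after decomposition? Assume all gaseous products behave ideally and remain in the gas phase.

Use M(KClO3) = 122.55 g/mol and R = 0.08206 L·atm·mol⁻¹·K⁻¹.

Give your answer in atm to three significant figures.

n(KClO3) = 1.04 / 122.55 = 0.008486 mol
n(gas produced) = (3/2) × 0.008486 = 0.01273 mol
P = nRT/V = 0.01273 × 0.08206 × 831.15 / 1.24 = 0.7002 atm

0.700 atm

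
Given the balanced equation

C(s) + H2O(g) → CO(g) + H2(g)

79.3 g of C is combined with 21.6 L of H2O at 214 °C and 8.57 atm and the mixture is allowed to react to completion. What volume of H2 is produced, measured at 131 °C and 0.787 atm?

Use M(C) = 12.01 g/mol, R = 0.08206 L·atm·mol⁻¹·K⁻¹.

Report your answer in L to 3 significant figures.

n(C) = 79.3 / 12.01 = 6.603 mol
n(H2O) = PV/RT = (8.57 × 21.6) / (0.08206 × 487.15) = 4.631 mol
For 6.603 mol C, stoichiometry requires (1/1) × 6.603 = 6.603 mol H2O; 4.631 mol is available, so H2O is limiting.
n(H2) = (1/1) × 4.631 = 4.631 mol
V(H2) = nRT/P = 4.631 × 0.08206 × 404.15 / 0.787 = 195.2 L

195 L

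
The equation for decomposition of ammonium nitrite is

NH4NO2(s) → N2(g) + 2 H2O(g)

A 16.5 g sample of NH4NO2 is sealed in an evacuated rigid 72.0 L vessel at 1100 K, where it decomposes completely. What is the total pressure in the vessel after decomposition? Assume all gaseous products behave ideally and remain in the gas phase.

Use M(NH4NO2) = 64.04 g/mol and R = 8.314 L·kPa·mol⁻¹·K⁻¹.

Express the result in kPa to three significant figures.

n(NH4NO2) = 16.5 / 64.04 = 0.2577 mol
n(gas produced) = (3/1) × 0.2577 = 0.7731 mol
P = nRT/V = 0.7731 × 8.314 × 1100 / 72.0 = 98.20 kPa

98.2 kPa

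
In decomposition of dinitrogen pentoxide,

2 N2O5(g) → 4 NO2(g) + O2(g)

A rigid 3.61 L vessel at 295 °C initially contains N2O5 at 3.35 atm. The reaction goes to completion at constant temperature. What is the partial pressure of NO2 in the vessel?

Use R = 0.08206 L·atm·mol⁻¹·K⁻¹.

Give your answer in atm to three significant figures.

6.70 atm

n(N2O5)₀ = PV/RT = (3.35 × 3.61) / (0.08206 × 568.15) = 0.2594 mol
n(NO2) = (4/2) × 0.2594 = 0.5188 mol
P(NO2) = nRT/V = 0.5188 × 0.08206 × 568.15 / 3.61 = 6.700 atm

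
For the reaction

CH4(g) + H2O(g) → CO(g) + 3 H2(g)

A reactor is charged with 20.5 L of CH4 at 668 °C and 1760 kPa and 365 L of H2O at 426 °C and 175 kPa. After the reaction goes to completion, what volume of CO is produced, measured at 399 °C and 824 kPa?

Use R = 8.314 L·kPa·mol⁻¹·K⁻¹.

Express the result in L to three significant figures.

31.3 L

n(CH4) = PV/RT = (1760 × 20.5) / (8.314 × 941.15) = 4.611 mol
n(H2O) = PV/RT = (175 × 365) / (8.314 × 699.15) = 10.99 mol
For 4.611 mol CH4, stoichiometry requires (1/1) × 4.611 = 4.611 mol H2O; 10.99 mol is available, so CH4 is limiting.
n(CO) = (1/1) × 4.611 = 4.611 mol
V(CO) = nRT/P = 4.611 × 8.314 × 672.15 / 824 = 31.27 L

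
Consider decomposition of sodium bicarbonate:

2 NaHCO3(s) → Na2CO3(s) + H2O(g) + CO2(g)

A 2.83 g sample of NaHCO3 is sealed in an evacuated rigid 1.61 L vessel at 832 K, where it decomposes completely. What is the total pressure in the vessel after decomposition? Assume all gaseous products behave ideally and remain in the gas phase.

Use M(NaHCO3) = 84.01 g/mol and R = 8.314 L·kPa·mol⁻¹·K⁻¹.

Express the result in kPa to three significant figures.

n(NaHCO3) = 2.83 / 84.01 = 0.03369 mol
n(gas produced) = (2/2) × 0.03369 = 0.03369 mol
P = nRT/V = 0.03369 × 8.314 × 832 / 1.61 = 144.7 kPa

145 kPa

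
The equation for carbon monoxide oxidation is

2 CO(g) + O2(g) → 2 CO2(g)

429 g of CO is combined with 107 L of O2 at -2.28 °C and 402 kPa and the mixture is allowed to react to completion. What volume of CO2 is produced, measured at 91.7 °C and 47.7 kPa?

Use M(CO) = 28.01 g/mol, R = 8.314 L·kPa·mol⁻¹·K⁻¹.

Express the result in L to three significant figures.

974 L

n(CO) = 429 / 28.01 = 15.32 mol
n(O2) = PV/RT = (402 × 107) / (8.314 × 270.87) = 19.10 mol
For 15.32 mol CO, stoichiometry requires (1/2) × 15.32 = 7.660 mol O2; 19.10 mol is available, so CO is limiting.
n(CO2) = (2/2) × 15.32 = 15.32 mol
V(CO2) = nRT/P = 15.32 × 8.314 × 364.85 / 47.7 = 974.2 L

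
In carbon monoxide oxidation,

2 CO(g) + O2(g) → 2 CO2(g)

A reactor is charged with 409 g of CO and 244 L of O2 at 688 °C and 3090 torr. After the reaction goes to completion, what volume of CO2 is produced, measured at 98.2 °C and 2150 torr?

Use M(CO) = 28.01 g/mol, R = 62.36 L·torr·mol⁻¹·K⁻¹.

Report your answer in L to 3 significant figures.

n(CO) = 409 / 28.01 = 14.60 mol
n(O2) = PV/RT = (3090 × 244) / (62.36 × 961.15) = 12.58 mol
For 14.60 mol CO, stoichiometry requires (1/2) × 14.60 = 7.300 mol O2; 12.58 mol is available, so CO is limiting.
n(CO2) = (2/2) × 14.60 = 14.60 mol
V(CO2) = nRT/P = 14.60 × 62.36 × 371.35 / 2150 = 157.3 L

157 L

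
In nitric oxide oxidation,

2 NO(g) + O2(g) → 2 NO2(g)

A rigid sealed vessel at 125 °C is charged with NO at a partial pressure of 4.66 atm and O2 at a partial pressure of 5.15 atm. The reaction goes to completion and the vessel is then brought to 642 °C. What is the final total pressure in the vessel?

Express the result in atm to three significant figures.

17.2 atm

Because the vessel is rigid and T is held at 125 °C, work the stoichiometry in partial pressures (P_i = n_iRT/V).
P(O2) required for 4.66 atm of NO = (1/2) × 4.66 = 2.330 atm; available 5.15 atm, so NO is limiting.
P(O2) remaining = 5.15 − (1/2) × 4.66 = 2.820 atm
P(gaseous products) = (2)/2 × 4.66 = 4.660 atm
P_total at 125 °C = 2.820 + 4.660 = 7.480 atm
Scaling to 642 °C: P = 7.480 × 915.15/398.15 = 17.19 atm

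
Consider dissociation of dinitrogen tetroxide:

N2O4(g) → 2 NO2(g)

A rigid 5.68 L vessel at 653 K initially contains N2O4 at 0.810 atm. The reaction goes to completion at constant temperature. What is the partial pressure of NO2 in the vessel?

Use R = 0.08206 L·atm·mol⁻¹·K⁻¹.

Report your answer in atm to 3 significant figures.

1.62 atm

n(N2O4)₀ = PV/RT = (0.810 × 5.68) / (0.08206 × 653) = 0.08586 mol
n(NO2) = (2/1) × 0.08586 = 0.1717 mol
P(NO2) = nRT/V = 0.1717 × 0.08206 × 653 / 5.68 = 1.620 atm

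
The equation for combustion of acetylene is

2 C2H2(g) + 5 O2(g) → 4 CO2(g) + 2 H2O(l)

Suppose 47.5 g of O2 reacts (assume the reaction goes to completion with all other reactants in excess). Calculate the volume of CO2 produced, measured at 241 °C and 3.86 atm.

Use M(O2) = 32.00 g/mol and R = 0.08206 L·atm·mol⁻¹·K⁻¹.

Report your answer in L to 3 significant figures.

n(O2) = 47.50 / 32.00 = 1.484 mol
n(CO2) = (4/5) × 1.484 = 1.187 mol
V = nRT/P = 1.187 × 0.08206 × 514.15 / 3.86 = 12.97 L

13.0 L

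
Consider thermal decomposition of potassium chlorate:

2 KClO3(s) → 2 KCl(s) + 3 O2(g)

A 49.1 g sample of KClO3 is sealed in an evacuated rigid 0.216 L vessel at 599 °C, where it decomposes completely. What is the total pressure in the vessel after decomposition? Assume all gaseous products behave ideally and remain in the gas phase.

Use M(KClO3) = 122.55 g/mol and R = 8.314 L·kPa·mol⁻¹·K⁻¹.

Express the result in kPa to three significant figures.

n(KClO3) = 49.1 / 122.55 = 0.4007 mol
n(gas produced) = (3/2) × 0.4007 = 0.6010 mol
P = nRT/V = 0.6010 × 8.314 × 872.15 / 0.216 = 20180 kPa

20200 kPa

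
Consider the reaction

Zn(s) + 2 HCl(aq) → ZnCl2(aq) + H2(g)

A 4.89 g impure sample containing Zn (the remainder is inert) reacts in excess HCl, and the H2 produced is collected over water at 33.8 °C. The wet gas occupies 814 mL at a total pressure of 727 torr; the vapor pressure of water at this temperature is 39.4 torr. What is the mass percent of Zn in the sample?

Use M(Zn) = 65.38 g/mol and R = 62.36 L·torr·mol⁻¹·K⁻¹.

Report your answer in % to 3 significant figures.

P(H2) = 727 − 39.4 = 687.6 torr
n(H2) = PV/RT = (687.6 × 0.8140) / (62.36 × 306.95) = 0.02924 mol
n(Zn) = (1/1) × 0.02924 = 0.02924 mol
m(Zn) = 0.02924 × 65.38 = 1.912 g
%Zn = 1.912 / 4.89 × 100 = 39.10%

39.1 %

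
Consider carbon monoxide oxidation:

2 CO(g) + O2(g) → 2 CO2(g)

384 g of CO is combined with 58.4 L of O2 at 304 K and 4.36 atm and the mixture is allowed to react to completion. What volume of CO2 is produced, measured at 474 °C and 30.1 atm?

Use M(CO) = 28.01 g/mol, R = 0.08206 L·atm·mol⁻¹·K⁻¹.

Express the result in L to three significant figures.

27.9 L

n(CO) = 384 / 28.01 = 13.71 mol
n(O2) = PV/RT = (4.36 × 58.4) / (0.08206 × 304) = 10.21 mol
For 13.71 mol CO, stoichiometry requires (1/2) × 13.71 = 6.855 mol O2; 10.21 mol is available, so CO is limiting.
n(CO2) = (2/2) × 13.71 = 13.71 mol
V(CO2) = nRT/P = 13.71 × 0.08206 × 747.15 / 30.1 = 27.93 L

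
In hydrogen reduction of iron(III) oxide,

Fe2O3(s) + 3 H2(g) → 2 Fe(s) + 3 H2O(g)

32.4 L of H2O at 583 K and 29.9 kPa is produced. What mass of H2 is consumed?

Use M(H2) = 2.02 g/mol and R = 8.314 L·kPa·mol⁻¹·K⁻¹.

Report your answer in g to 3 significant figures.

0.404 g

n(H2O) = PV/RT = (29.9 × 32.4) / (8.314 × 583) = 0.1999 mol
n(H2) = (3/3) × 0.1999 = 0.1999 mol
m(H2) = 0.1999 × 2.02 = 0.4038 g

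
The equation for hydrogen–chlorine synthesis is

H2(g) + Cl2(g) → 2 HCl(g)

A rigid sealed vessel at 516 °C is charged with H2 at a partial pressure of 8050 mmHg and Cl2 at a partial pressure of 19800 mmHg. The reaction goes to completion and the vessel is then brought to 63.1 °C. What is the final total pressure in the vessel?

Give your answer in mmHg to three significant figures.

At constant V, partial pressures at 516 °C are proportional to moles, so apply stoichiometry directly to pressures.
P(Cl2) required for 8050 mmHg of H2 = (1/1) × 8050 = 8050 mmHg; available 19800 mmHg, so H2 is limiting.
P(Cl2) remaining = 19800 − (1/1) × 8050 = 11750 mmHg
P(gaseous products) = (2)/1 × 8050 = 16100 mmHg
P_total at 516 °C = 11750 + 16100 = 27850 mmHg
Scaling to 63.1 °C: P = 27850 × 336.25/789.15 = 11870 mmHg

11900 mmHg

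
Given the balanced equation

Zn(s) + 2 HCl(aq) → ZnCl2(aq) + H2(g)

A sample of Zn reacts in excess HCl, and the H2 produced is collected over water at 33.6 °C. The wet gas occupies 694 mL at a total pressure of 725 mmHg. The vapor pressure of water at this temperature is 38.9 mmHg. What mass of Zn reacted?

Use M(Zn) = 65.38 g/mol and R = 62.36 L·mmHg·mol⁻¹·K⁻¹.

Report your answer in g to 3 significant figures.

P(H2) = 725 − 38.9 = 686.1 mmHg
n(H2) = PV/RT = (686.1 × 0.6940) / (62.36 × 306.75) = 0.02489 mol
n(Zn) = (1/1) × 0.02489 = 0.02489 mol
m(Zn) = 0.02489 × 65.38 = 1.627 g

1.63 g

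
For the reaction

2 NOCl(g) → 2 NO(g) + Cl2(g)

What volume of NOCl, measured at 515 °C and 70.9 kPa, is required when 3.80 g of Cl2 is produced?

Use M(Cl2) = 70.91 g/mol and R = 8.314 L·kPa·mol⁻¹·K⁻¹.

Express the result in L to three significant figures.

9.91 L

n(Cl2) = 3.800 / 70.91 = 0.05359 mol
n(NOCl) = (2/1) × 0.05359 = 0.1072 mol
V = nRT/P = 0.1072 × 8.314 × 788.15 / 70.9 = 9.908 L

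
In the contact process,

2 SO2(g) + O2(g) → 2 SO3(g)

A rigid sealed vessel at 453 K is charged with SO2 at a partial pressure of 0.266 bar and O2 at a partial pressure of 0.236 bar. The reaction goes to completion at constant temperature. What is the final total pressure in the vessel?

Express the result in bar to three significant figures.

0.369 bar

Because the vessel is rigid and T is held at 453 K, work the stoichiometry in partial pressures (P_i = n_iRT/V).
P(O2) required for 0.266 bar of SO2 = (1/2) × 0.266 = 0.1330 bar; available 0.236 bar, so SO2 is limiting.
P(O2) remaining = 0.236 − (1/2) × 0.266 = 0.1030 bar
P(gaseous products) = (2)/2 × 0.266 = 0.2660 bar
P_total at 453 K = 0.1030 + 0.2660 = 0.3690 bar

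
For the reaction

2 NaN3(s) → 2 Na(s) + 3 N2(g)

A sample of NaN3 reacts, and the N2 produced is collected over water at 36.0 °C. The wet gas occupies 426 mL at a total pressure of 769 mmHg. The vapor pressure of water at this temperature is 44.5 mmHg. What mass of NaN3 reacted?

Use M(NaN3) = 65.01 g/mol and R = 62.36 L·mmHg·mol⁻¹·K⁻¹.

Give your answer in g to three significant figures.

P(N2) = 769 − 44.5 = 724.5 mmHg
n(N2) = PV/RT = (724.5 × 0.4260) / (62.36 × 309.15) = 0.01601 mol
n(NaN3) = (2/3) × 0.01601 = 0.01067 mol
m(NaN3) = 0.01067 × 65.01 = 0.6937 g

0.694 g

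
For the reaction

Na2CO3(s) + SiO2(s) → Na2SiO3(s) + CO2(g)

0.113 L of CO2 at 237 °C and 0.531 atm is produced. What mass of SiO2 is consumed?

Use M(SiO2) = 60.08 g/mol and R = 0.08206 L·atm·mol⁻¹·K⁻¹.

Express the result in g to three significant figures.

n(CO2) = PV/RT = (0.531 × 0.113) / (0.08206 × 510.15) = 0.001433 mol
n(SiO2) = (1/1) × 0.001433 = 0.001433 mol
m(SiO2) = 0.001433 × 60.08 = 0.08609 g

0.0861 g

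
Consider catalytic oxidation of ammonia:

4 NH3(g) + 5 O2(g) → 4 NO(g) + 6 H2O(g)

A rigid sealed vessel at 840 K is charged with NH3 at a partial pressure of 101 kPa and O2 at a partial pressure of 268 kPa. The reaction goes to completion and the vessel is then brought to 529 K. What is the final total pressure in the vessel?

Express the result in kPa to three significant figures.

With V and T fixed, P_i ∝ n_i, so the mole ratios apply directly to partial pressures at 840 K.
P(O2) required for 101 kPa of NH3 = (5/4) × 101 = 126.2 kPa; available 268 kPa, so NH3 is limiting.
P(O2) remaining = 268 − (5/4) × 101 = 141.8 kPa
P(gaseous products) = (4+6)/4 × 101 = 252.5 kPa
P_total at 840 K = 141.8 + 252.5 = 394.3 kPa
Scaling to 529 K: P = 394.3 × 529/840 = 248.3 kPa

248 kPa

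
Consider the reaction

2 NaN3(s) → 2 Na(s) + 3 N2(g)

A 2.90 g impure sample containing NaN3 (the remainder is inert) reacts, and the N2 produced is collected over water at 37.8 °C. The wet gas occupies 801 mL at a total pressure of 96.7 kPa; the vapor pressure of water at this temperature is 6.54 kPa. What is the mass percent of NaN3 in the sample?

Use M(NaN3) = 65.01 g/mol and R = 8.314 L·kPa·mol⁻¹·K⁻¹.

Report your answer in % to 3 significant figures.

P(N2) = 96.7 − 6.54 = 90.16 kPa
n(N2) = PV/RT = (90.16 × 0.8010) / (8.314 × 310.95) = 0.02793 mol
n(NaN3) = (2/3) × 0.02793 = 0.01862 mol
m(NaN3) = 0.01862 × 65.01 = 1.210 g
%NaN3 = 1.210 / 2.90 × 100 = 41.72%

41.7 %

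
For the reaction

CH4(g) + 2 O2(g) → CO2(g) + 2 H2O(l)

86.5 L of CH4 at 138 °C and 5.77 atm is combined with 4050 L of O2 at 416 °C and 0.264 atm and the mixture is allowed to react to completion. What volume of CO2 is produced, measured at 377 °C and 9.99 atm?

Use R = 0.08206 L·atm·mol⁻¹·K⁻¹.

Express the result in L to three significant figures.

50.5 L

n(CH4) = PV/RT = (5.77 × 86.5) / (0.08206 × 411.15) = 14.79 mol
n(O2) = PV/RT = (0.264 × 4050) / (0.08206 × 689.15) = 18.91 mol
For 14.79 mol CH4, stoichiometry requires (2/1) × 14.79 = 29.58 mol O2; 18.91 mol is available, so O2 is limiting.
n(CO2) = (1/2) × 18.91 = 9.455 mol
V(CO2) = nRT/P = 9.455 × 0.08206 × 650.15 / 9.99 = 50.49 L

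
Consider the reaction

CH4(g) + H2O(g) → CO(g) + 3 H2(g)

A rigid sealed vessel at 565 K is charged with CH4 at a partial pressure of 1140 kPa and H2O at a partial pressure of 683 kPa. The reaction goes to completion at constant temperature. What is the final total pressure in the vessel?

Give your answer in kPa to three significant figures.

3190 kPa

At constant V, partial pressures at 565 K are proportional to moles, so apply stoichiometry directly to pressures.
P(H2O) required for 1140 kPa of CH4 = (1/1) × 1140 = 1140 kPa; available 683 kPa, so H2O is limiting.
P(CH4) remaining = 1140 − (1/1) × 683 = 457.0 kPa
P(gaseous products) = (1+3)/1 × 683 = 2732 kPa
P_total at 565 K = 457.0 + 2732 = 3189 kPa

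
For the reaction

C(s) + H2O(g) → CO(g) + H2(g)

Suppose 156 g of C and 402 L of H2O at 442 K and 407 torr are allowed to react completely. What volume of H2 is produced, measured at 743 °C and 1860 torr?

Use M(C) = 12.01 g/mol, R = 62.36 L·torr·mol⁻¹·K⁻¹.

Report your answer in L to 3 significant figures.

n(C) = 156 / 12.01 = 12.99 mol
n(H2O) = PV/RT = (407 × 402) / (62.36 × 442) = 5.936 mol
For 12.99 mol C, stoichiometry requires (1/1) × 12.99 = 12.99 mol H2O; 5.936 mol is available, so H2O is limiting.
n(H2) = (1/1) × 5.936 = 5.936 mol
V(H2) = nRT/P = 5.936 × 62.36 × 1016.15 / 1860 = 202.2 L

202 L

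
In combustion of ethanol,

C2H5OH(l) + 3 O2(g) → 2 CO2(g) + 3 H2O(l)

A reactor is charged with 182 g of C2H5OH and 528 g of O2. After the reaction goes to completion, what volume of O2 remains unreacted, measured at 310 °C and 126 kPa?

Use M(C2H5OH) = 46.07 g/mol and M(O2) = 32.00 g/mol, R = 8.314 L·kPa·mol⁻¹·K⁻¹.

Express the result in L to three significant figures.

n(C2H5OH) = 182 / 46.07 = 3.951 mol
n(O2) = 528 / 32.00 = 16.50 mol
For 3.951 mol C2H5OH, stoichiometry requires (3/1) × 3.951 = 11.85 mol O2; 16.50 mol is available, so C2H5OH is limiting.
n(O2) consumed = (3/1) × 3.951 = 11.85 mol; remaining = 16.50 − 11.85 = 4.650 mol
V(O2) = nRT/P = 4.650 × 8.314 × 583.15 / 126 = 178.9 L

179 L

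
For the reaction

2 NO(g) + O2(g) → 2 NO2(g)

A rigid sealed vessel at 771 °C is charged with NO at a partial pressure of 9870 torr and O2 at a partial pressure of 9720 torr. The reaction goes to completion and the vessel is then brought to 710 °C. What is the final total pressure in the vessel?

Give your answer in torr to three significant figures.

13800 torr

Because the vessel is rigid and T is held at 771 °C, work the stoichiometry in partial pressures (P_i = n_iRT/V).
P(O2) required for 9870 torr of NO = (1/2) × 9870 = 4935 torr; available 9720 torr, so NO is limiting.
P(O2) remaining = 9720 − (1/2) × 9870 = 4785 torr
P(gaseous products) = (2)/2 × 9870 = 9870 torr
P_total at 771 °C = 4785 + 9870 = 14660 torr
Scaling to 710 °C: P = 14660 × 983.15/1044.15 = 13800 torr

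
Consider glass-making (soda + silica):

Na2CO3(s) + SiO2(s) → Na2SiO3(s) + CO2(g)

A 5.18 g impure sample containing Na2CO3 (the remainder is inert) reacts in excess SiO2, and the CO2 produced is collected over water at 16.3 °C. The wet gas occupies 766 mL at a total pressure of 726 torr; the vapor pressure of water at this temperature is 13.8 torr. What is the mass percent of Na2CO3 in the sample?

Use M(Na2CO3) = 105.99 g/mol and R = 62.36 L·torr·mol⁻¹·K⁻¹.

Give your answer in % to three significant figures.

61.8 %

P(CO2) = 726 − 13.8 = 712.2 torr
n(CO2) = PV/RT = (712.2 × 0.7660) / (62.36 × 289.45) = 0.03022 mol
n(Na2CO3) = (1/1) × 0.03022 = 0.03022 mol
m(Na2CO3) = 0.03022 × 105.99 = 3.203 g
%Na2CO3 = 3.203 / 5.18 × 100 = 61.83%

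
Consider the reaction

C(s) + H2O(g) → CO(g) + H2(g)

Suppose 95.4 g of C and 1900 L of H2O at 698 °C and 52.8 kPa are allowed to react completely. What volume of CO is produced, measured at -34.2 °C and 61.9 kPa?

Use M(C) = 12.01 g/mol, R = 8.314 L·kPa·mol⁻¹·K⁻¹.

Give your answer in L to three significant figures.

n(C) = 95.4 / 12.01 = 7.943 mol
n(H2O) = PV/RT = (52.8 × 1900) / (8.314 × 971.15) = 12.42 mol
For 7.943 mol C, stoichiometry requires (1/1) × 7.943 = 7.943 mol H2O; 12.42 mol is available, so C is limiting.
n(CO) = (1/1) × 7.943 = 7.943 mol
V(CO) = nRT/P = 7.943 × 8.314 × 238.95 / 61.9 = 254.9 L

255 L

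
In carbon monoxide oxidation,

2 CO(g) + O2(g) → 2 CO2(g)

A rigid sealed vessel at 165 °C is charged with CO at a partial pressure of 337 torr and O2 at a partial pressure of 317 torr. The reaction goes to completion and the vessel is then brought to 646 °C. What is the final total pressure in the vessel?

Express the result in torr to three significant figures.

Because the vessel is rigid and T is held at 165 °C, work the stoichiometry in partial pressures (P_i = n_iRT/V).
P(O2) required for 337 torr of CO = (1/2) × 337 = 168.5 torr; available 317 torr, so CO is limiting.
P(O2) remaining = 317 − (1/2) × 337 = 148.5 torr
P(gaseous products) = (2)/2 × 337 = 337.0 torr
P_total at 165 °C = 148.5 + 337.0 = 485.5 torr
Scaling to 646 °C: P = 485.5 × 919.15/438.15 = 1018 torr

1020 torr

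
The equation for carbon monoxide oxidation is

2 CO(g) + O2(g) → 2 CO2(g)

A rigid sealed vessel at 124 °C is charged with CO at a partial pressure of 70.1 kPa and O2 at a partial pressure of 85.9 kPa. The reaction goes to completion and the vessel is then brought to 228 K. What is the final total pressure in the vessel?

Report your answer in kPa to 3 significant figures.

69.4 kPa

With V and T fixed, P_i ∝ n_i, so the mole ratios apply directly to partial pressures at 124 °C.
P(O2) required for 70.1 kPa of CO = (1/2) × 70.1 = 35.05 kPa; available 85.9 kPa, so CO is limiting.
P(O2) remaining = 85.9 − (1/2) × 70.1 = 50.85 kPa
P(gaseous products) = (2)/2 × 70.1 = 70.10 kPa
P_total at 124 °C = 50.85 + 70.10 = 120.9 kPa
Scaling to 228 K: P = 120.9 × 228/397.15 = 69.41 kPa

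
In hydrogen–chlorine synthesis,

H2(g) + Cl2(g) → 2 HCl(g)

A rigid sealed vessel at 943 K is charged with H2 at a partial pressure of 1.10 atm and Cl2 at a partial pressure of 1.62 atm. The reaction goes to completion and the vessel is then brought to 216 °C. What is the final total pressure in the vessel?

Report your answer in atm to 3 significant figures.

1.41 atm

Because the vessel is rigid and T is held at 943 K, work the stoichiometry in partial pressures (P_i = n_iRT/V).
P(Cl2) required for 1.10 atm of H2 = (1/1) × 1.10 = 1.100 atm; available 1.62 atm, so H2 is limiting.
P(Cl2) remaining = 1.62 − (1/1) × 1.10 = 0.5200 atm
P(gaseous products) = (2)/1 × 1.10 = 2.200 atm
P_total at 943 K = 0.5200 + 2.200 = 2.720 atm
Scaling to 216 °C: P = 2.720 × 489.15/943 = 1.411 atm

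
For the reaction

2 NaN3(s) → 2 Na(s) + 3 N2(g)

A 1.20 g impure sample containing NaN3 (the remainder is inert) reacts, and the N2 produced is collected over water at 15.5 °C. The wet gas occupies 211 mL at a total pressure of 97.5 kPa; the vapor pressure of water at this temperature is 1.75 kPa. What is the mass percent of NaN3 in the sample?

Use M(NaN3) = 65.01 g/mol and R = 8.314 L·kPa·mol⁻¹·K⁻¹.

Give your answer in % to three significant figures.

30.4 %

P(N2) = 97.5 − 1.75 = 95.75 kPa
n(N2) = PV/RT = (95.75 × 0.2110) / (8.314 × 288.65) = 0.008419 mol
n(NaN3) = (2/3) × 0.008419 = 0.005613 mol
m(NaN3) = 0.005613 × 65.01 = 0.3649 g
%NaN3 = 0.3649 / 1.20 × 100 = 30.41%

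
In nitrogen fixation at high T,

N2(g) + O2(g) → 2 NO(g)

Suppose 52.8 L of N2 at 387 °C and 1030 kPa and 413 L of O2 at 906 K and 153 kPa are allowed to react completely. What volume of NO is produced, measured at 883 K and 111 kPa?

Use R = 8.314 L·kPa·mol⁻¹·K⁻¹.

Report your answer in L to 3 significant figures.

1110 L

n(N2) = PV/RT = (1030 × 52.8) / (8.314 × 660.15) = 9.909 mol
n(O2) = PV/RT = (153 × 413) / (8.314 × 906) = 8.389 mol
For 9.909 mol N2, stoichiometry requires (1/1) × 9.909 = 9.909 mol O2; 8.389 mol is available, so O2 is limiting.
n(NO) = (2/1) × 8.389 = 16.78 mol
V(NO) = nRT/P = 16.78 × 8.314 × 883 / 111 = 1110 L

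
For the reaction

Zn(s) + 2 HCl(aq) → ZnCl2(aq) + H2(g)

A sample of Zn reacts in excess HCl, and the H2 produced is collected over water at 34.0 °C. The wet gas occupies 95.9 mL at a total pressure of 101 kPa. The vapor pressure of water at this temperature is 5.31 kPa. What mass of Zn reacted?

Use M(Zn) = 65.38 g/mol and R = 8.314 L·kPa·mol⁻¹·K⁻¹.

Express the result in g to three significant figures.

0.235 g

P(H2) = 101 − 5.31 = 95.69 kPa
n(H2) = PV/RT = (95.69 × 0.09590) / (8.314 × 307.15) = 0.003594 mol
n(Zn) = (1/1) × 0.003594 = 0.003594 mol
m(Zn) = 0.003594 × 65.38 = 0.2350 g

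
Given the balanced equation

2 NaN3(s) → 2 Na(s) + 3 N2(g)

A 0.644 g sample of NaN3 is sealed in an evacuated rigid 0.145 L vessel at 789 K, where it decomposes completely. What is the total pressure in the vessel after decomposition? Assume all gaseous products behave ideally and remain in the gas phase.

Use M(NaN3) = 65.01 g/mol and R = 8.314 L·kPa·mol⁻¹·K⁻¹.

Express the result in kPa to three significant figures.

672 kPa

n(NaN3) = 0.644 / 65.01 = 0.009906 mol
n(gas produced) = (3/2) × 0.009906 = 0.01486 mol
P = nRT/V = 0.01486 × 8.314 × 789 / 0.145 = 672.3 kPa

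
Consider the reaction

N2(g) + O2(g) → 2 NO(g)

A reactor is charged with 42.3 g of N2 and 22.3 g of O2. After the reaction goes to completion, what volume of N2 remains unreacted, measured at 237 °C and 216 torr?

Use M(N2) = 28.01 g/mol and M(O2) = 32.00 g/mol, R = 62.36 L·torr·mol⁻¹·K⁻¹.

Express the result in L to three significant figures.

120 L

n(N2) = 42.3 / 28.01 = 1.510 mol
n(O2) = 22.3 / 32.00 = 0.6969 mol
For 1.510 mol N2, stoichiometry requires (1/1) × 1.510 = 1.510 mol O2; 0.6969 mol is available, so O2 is limiting.
n(N2) consumed = (1/1) × 0.6969 = 0.6969 mol; remaining = 1.510 − 0.6969 = 0.8131 mol
V(N2) = nRT/P = 0.8131 × 62.36 × 510.15 / 216 = 119.8 L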